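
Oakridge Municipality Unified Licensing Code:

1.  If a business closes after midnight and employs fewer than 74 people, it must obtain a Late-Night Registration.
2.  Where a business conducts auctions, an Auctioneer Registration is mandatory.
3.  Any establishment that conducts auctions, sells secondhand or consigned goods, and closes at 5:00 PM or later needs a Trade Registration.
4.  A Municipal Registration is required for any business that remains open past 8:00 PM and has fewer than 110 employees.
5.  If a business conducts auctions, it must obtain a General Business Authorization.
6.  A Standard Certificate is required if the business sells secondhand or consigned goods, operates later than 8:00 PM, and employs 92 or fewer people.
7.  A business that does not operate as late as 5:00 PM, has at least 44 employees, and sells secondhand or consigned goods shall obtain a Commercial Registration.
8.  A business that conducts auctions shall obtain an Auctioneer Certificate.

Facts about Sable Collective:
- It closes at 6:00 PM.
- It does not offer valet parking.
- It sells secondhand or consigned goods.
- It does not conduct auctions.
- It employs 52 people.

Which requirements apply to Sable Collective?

None

1. closes 6:00 PM, at/before midnight; employees 52 < 74 → Late-Night Registration not required.
2. does not conduct auctions → Auctioneer Registration not required.
3. does not conduct auctions; sells secondhand or consigned goods; closes 6:00 PM, after 5:00 PM → Trade Registration not required.
4. closes 6:00 PM, at/before 8:00 PM; employees 52 < 110 → Municipal Registration not required.
5. does not conduct auctions → General Business Authorization not required.
6. sells secondhand or consigned goods; closes 6:00 PM, at/before 8:00 PM; employees 52 ≤ 92 → Standard Certificate not required.
7. closes 6:00 PM, after 5:00 PM; employees 52 ≥ 44; sells secondhand or consigned goods → Commercial Registration not required.
8. does not conduct auctions → Auctioneer Certificate not required.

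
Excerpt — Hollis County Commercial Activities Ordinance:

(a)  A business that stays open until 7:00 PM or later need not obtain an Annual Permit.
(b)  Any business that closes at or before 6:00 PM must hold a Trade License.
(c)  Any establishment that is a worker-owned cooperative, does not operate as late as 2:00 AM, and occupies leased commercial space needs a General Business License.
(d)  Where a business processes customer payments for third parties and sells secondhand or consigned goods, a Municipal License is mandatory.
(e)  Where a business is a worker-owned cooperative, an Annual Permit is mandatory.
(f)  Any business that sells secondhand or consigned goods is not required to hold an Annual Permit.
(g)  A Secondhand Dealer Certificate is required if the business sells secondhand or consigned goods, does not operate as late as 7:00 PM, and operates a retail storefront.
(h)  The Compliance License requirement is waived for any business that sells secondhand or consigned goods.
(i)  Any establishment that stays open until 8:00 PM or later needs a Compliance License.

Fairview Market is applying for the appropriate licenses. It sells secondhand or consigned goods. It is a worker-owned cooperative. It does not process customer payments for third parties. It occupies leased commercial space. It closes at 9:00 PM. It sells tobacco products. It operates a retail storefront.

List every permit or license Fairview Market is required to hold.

(a) closes 9:00 PM, after 7:00 PM → exempt from Annual Permit.
(b) closes 9:00 PM, after 6:00 PM → Trade License not required.
(c) is a worker-owned cooperative; closes 9:00 PM, at/before 2:00 AM; occupies leased commercial space → General Business License required.
(d) does not process customer payments for third parties; sells secondhand or consigned goods → Municipal License not required.
(e) is a worker-owned cooperative → Annual Permit required.
(f) sells secondhand or consigned goods → exempt from Annual Permit.
(g) sells secondhand or consigned goods; closes 9:00 PM, after 7:00 PM; operates a retail storefront → Secondhand Dealer Certificate not required.
(h) sells secondhand or consigned goods → exempt from Compliance License.
(i) closes 9:00 PM, after 8:00 PM → Compliance License required.

General Business License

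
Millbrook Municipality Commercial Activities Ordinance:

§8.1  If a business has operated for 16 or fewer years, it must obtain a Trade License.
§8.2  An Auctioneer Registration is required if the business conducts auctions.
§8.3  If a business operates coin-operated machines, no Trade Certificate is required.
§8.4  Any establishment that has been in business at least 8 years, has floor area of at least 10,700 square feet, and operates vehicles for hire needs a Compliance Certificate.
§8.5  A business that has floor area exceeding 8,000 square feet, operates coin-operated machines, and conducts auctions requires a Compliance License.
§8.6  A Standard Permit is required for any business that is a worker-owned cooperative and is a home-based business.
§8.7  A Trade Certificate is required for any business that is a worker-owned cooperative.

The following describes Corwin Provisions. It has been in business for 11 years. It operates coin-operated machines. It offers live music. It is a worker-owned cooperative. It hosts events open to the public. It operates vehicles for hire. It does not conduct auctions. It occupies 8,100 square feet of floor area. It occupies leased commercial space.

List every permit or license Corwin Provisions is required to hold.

Trade License

§8.1 years in business 11 ≤ 16 → Trade License required.
§8.2 does not conduct auctions → Auctioneer Registration not required.
§8.3 operates coin-operated machines → exempt from Trade Certificate.
§8.4 years in business 11 ≥ 8; floor area 8,100 square feet < 10,700 square feet; operates vehicles for hire → Compliance Certificate not required.
§8.5 floor area 8,100 square feet > 8,000 square feet; operates coin-operated machines; does not conduct auctions → Compliance License not required.
§8.6 is a worker-owned cooperative; occupies leased commercial space (not: is a home-based business) → Standard Permit not required.
§8.7 is a worker-owned cooperative → Trade Certificate required.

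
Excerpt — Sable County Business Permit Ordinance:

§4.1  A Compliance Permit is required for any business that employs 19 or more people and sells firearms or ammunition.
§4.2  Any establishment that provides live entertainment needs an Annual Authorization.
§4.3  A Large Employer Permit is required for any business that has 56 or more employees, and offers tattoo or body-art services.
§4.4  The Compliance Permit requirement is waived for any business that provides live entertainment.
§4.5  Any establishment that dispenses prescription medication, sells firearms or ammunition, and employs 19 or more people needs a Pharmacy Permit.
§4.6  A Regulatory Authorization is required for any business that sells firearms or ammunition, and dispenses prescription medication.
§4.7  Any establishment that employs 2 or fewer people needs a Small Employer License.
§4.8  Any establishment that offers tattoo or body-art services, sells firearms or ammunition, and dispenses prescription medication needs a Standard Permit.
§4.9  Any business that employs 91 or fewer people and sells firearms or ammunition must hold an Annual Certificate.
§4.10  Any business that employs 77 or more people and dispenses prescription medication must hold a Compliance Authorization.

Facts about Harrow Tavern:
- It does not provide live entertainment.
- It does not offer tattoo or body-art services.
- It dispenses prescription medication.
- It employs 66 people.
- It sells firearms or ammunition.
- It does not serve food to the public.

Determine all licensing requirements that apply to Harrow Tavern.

§4.1 employees 66 ≥ 19; sells firearms or ammunition → Compliance Permit required.
§4.2 does not provide live entertainment → Annual Authorization not required.
§4.3 employees 66 ≥ 56; does not offer tattoo or body-art services → Large Employer Permit not required.
§4.4 does not provide live entertainment → Compliance Permit exemption does not apply.
§4.5 dispenses prescription medication; sells firearms or ammunition; employees 66 ≥ 19 → Pharmacy Permit required.
§4.6 sells firearms or ammunition; dispenses prescription medication → Regulatory Authorization required.
§4.7 employees 66 > 2 → Small Employer License not required.
§4.8 does not offer tattoo or body-art services; sells firearms or ammunition; dispenses prescription medication → Standard Permit not required.
§4.9 employees 66 ≤ 91; sells firearms or ammunition → Annual Certificate required.
§4.10 employees 66 < 77; dispenses prescription medication → Compliance Authorization not required.

Annual Certificate, Compliance Permit, Pharmacy Permit, Regulatory Authorization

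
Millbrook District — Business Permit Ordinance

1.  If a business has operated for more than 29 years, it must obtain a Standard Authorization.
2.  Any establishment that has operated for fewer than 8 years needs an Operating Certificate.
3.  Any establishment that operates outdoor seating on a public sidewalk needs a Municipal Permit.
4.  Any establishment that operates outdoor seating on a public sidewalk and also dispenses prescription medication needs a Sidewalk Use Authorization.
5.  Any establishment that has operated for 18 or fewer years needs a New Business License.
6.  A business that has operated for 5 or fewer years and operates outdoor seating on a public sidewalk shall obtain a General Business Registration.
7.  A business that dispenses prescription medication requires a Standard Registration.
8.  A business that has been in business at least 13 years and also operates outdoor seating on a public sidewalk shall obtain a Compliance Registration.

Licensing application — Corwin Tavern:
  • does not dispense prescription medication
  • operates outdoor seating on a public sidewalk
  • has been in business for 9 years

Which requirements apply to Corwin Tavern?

Municipal Permit, New Business License

1. years in business 9 ≤ 29 → Standard Authorization not required.
2. years in business 9 ≥ 8 → Operating Certificate not required.
3. operates outdoor seating on a public sidewalk → Municipal Permit required.
4. operates outdoor seating on a public sidewalk; does not dispense prescription medication → Sidewalk Use Authorization not required.
5. years in business 9 ≤ 18 → New Business License required.
6. years in business 9 > 5; operates outdoor seating on a public sidewalk → General Business Registration not required.
7. does not dispense prescription medication → Standard Registration not required.
8. years in business 9 < 13; operates outdoor seating on a public sidewalk → Compliance Registration not required.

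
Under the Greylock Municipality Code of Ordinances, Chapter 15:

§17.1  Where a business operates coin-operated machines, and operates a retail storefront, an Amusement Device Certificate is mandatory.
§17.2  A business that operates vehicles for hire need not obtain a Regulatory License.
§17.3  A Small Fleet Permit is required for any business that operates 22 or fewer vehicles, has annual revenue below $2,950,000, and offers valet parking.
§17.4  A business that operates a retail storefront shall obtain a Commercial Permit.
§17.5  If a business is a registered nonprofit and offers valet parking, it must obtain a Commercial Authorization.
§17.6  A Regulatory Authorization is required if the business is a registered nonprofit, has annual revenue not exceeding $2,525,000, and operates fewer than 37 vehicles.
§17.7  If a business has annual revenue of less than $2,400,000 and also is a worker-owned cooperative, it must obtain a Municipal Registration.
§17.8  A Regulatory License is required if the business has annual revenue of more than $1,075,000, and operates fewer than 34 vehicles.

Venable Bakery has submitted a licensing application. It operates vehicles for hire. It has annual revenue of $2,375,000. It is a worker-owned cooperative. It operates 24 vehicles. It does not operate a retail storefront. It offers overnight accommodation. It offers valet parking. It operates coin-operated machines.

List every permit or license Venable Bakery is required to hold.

Municipal Registration

§17.1 operates coin-operated machines; does not operate a retail storefront → Amusement Device Certificate not required.
§17.2 operates vehicles for hire → exempt from Regulatory License.
§17.3 vehicles 24 > 22; revenue $2,375,000 < $2,950,000; offers valet parking → Small Fleet Permit not required.
§17.4 does not operate a retail storefront → Commercial Permit not required.
§17.5 is a worker-owned cooperative (not: is a registered nonprofit); offers valet parking → Commercial Authorization not required.
§17.6 is a worker-owned cooperative (not: is a registered nonprofit); revenue $2,375,000 ≤ $2,525,000; vehicles 24 < 37 → Regulatory Authorization not required.
§17.7 revenue $2,375,000 < $2,400,000; is a worker-owned cooperative → Municipal Registration required.
§17.8 revenue $2,375,000 > $1,075,000; vehicles 24 < 34 → Regulatory License required.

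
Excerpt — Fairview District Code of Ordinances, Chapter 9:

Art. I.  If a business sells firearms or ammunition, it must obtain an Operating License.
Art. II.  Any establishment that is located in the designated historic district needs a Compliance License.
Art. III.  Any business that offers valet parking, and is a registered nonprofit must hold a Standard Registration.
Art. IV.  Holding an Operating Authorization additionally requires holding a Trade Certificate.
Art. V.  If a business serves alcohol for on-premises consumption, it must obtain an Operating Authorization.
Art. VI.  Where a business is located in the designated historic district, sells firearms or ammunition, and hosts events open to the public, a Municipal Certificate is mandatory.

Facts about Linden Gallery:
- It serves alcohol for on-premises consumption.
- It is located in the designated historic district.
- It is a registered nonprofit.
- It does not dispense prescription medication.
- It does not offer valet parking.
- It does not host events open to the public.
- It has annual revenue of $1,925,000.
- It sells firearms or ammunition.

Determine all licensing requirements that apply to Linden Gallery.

Compliance License, Operating Authorization, Operating License, Trade Certificate

Art. I. sells firearms or ammunition → Operating License required.
Art. II. is located in the designated historic district → Compliance License required.
Art. III. does not offer valet parking; is a registered nonprofit → Standard Registration not required.
Art. IV. Operating Authorization is required → Trade Certificate also required.
Art. V. serves alcohol for on-premises consumption → Operating Authorization required.
Art. VI. is located in the designated historic district; sells firearms or ammunition; does not host events open to the public → Municipal Certificate not required.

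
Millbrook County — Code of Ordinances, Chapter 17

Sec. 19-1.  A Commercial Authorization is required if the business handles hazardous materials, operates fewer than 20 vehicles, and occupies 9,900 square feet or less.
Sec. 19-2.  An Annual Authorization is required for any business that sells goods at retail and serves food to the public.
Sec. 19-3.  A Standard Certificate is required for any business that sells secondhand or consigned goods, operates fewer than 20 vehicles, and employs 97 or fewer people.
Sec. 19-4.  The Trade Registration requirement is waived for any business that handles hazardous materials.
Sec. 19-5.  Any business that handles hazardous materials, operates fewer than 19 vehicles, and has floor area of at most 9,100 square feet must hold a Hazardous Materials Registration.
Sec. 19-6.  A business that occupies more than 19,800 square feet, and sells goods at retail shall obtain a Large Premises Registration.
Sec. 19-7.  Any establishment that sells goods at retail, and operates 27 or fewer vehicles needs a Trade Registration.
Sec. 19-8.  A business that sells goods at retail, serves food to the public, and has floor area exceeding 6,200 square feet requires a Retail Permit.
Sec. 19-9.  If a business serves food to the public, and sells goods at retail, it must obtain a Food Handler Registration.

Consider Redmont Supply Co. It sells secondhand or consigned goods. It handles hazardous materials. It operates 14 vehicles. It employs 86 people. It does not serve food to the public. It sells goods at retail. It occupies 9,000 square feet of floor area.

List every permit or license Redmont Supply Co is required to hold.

Sec. 19-1. handles hazardous materials; vehicles 14 < 20; floor area 9,000 square feet ≤ 9,900 square feet → Commercial Authorization required.
Sec. 19-2. sells goods at retail; does not serve food to the public → Annual Authorization not required.
Sec. 19-3. sells secondhand or consigned goods; vehicles 14 < 20; employees 86 ≤ 97 → Standard Certificate required.
Sec. 19-4. handles hazardous materials → exempt from Trade Registration.
Sec. 19-5. handles hazardous materials; vehicles 14 < 19; floor area 9,000 square feet ≤ 9,100 square feet → Hazardous Materials Registration required.
Sec. 19-6. floor area 9,000 square feet ≤ 19,800 square feet; sells goods at retail → Large Premises Registration not required.
Sec. 19-7. sells goods at retail; vehicles 14 ≤ 27 → Trade Registration required.
Sec. 19-8. sells goods at retail; does not serve food to the public; floor area 9,000 square feet > 6,200 square feet → Retail Permit not required.
Sec. 19-9. does not serve food to the public; sells goods at retail → Food Handler Registration not required.

Commercial Authorization, Hazardous Materials Registration, Standard Certificate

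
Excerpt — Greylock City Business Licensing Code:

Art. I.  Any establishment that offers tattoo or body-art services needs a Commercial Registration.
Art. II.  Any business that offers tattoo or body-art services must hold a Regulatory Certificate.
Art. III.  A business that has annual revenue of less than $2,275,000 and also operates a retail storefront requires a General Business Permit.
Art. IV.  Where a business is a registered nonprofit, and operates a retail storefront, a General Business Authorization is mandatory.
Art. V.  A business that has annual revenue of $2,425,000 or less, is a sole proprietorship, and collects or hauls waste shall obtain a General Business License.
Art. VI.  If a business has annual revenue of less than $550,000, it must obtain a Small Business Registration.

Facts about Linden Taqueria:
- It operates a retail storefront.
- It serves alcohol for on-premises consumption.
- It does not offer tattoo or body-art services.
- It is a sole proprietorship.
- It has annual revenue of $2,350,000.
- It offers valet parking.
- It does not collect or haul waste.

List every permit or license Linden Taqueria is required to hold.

None

Art. I. does not offer tattoo or body-art services → Commercial Registration not required.
Art. II. does not offer tattoo or body-art services → Regulatory Certificate not required.
Art. III. revenue $2,350,000 ≥ $2,275,000; operates a retail storefront → General Business Permit not required.
Art. IV. is a sole proprietorship (not: is a registered nonprofit); operates a retail storefront → General Business Authorization not required.
Art. V. revenue $2,350,000 ≤ $2,425,000; is a sole proprietorship; does not collect or haul waste → General Business License not required.
Art. VI. revenue $2,350,000 ≥ $550,000 → Small Business Registration not required.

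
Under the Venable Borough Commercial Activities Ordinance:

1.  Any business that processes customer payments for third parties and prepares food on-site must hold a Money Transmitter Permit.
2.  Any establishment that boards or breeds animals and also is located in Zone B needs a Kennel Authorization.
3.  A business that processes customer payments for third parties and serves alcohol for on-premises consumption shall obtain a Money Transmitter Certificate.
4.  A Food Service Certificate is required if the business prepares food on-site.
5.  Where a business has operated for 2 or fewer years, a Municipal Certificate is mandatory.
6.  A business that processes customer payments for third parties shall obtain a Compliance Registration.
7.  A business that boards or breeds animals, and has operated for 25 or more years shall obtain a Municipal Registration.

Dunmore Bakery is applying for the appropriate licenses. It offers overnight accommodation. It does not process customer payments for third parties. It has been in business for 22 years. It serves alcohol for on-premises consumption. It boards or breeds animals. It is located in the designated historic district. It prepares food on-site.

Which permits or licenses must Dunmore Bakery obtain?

Food Service Certificate

1. does not process customer payments for third parties; prepares food on-site → Money Transmitter Permit not required.
2. boards or breeds animals; is located in the designated historic district (not: is located in Zone B) → Kennel Authorization not required.
3. does not process customer payments for third parties; serves alcohol for on-premises consumption → Money Transmitter Certificate not required.
4. prepares food on-site → Food Service Certificate required.
5. years in business 22 > 2 → Municipal Certificate not required.
6. does not process customer payments for third parties → Compliance Registration not required.
7. boards or breeds animals; years in business 22 < 25 → Municipal Registration not required.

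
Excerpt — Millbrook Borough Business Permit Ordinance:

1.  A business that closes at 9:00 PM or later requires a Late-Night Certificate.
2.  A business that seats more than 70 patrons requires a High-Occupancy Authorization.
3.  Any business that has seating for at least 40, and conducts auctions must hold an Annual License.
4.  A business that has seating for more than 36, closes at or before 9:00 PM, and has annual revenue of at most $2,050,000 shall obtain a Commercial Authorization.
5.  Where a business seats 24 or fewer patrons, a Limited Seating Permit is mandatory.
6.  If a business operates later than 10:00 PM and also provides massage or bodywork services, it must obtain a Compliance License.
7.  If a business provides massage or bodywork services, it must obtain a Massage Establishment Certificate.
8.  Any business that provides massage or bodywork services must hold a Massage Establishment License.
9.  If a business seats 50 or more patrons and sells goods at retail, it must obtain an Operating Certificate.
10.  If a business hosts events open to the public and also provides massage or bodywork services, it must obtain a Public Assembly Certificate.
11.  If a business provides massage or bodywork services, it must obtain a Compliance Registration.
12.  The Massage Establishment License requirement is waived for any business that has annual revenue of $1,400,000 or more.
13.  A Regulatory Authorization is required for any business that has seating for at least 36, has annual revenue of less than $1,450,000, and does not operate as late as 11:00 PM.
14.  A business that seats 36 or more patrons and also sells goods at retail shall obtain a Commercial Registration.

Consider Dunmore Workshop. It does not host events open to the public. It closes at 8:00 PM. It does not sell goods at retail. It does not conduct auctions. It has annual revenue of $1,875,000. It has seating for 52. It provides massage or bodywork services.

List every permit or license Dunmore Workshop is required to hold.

Commercial Authorization, Compliance Registration, Massage Establishment Certificate

1. closes 8:00 PM, at/before 9:00 PM → Late-Night Certificate not required.
2. seating 52 ≤ 70 → High-Occupancy Authorization not required.
3. seating 52 ≥ 40; does not conduct auctions → Annual License not required.
4. seating 52 > 36; closes 8:00 PM, at/before 9:00 PM; revenue $1,875,000 ≤ $2,050,000 → Commercial Authorization required.
5. seating 52 > 24 → Limited Seating Permit not required.
6. closes 8:00 PM, at/before 10:00 PM; provides massage or bodywork services → Compliance License not required.
7. provides massage or bodywork services → Massage Establishment Certificate required.
8. provides massage or bodywork services → Massage Establishment License required.
9. seating 52 ≥ 50; does not sell goods at retail → Operating Certificate not required.
10. does not host events open to the public; provides massage or bodywork services → Public Assembly Certificate not required.
11. provides massage or bodywork services → Compliance Registration required.
12. revenue $1,875,000 ≥ $1,400,000 → exempt from Massage Establishment License.
13. seating 52 ≥ 36; revenue $1,875,000 ≥ $1,450,000; closes 8:00 PM, at/before 11:00 PM → Regulatory Authorization not required.
14. seating 52 ≥ 36; does not sell goods at retail → Commercial Registration not required.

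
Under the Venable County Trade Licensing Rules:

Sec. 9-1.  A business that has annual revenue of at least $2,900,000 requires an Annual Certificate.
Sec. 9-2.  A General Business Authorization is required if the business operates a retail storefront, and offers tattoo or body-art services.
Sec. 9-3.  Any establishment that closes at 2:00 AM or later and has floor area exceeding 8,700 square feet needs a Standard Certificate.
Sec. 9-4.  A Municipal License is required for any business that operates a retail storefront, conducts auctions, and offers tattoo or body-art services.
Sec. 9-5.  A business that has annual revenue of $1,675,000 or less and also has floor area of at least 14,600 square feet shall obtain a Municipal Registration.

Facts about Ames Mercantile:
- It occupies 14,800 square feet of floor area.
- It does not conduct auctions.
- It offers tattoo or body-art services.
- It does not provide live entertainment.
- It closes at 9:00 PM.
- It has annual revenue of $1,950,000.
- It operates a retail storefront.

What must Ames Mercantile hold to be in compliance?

General Business Authorization

Sec. 9-1. revenue $1,950,000 < $2,900,000 → Annual Certificate not required.
Sec. 9-2. operates a retail storefront; offers tattoo or body-art services → General Business Authorization required.
Sec. 9-3. closes 9:00 PM, at/before 2:00 AM; floor area 14,800 square feet > 8,700 square feet → Standard Certificate not required.
Sec. 9-4. operates a retail storefront; does not conduct auctions; offers tattoo or body-art services → Municipal License not required.
Sec. 9-5. revenue $1,950,000 > $1,675,000; floor area 14,800 square feet ≥ 14,600 square feet → Municipal Registration not required.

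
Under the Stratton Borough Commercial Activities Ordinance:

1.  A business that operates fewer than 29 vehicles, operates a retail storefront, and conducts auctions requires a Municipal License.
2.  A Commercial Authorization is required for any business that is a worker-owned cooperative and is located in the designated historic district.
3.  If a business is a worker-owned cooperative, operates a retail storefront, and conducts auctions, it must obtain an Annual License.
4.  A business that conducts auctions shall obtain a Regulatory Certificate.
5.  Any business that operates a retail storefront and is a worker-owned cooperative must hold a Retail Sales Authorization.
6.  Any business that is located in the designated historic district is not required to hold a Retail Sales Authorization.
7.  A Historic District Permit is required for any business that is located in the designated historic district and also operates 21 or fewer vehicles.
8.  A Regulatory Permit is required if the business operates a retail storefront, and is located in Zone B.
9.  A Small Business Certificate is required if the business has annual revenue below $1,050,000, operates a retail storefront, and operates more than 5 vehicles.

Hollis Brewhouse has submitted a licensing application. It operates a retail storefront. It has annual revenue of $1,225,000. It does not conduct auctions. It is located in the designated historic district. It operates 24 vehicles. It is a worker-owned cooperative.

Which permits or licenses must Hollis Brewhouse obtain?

1. vehicles 24 < 29; operates a retail storefront; does not conduct auctions → Municipal License not required.
2. is a worker-owned cooperative; is located in the designated historic district → Commercial Authorization required.
3. is a worker-owned cooperative; operates a retail storefront; does not conduct auctions → Annual License not required.
4. does not conduct auctions → Regulatory Certificate not required.
5. operates a retail storefront; is a worker-owned cooperative → Retail Sales Authorization required.
6. is located in the designated historic district → exempt from Retail Sales Authorization.
7. is located in the designated historic district; vehicles 24 > 21 → Historic District Permit not required.
8. operates a retail storefront; is located in the designated historic district (not: is located in Zone B) → Regulatory Permit not required.
9. revenue $1,225,000 ≥ $1,050,000; operates a retail storefront; vehicles 24 > 5 → Small Business Certificate not required.

Commercial Authorization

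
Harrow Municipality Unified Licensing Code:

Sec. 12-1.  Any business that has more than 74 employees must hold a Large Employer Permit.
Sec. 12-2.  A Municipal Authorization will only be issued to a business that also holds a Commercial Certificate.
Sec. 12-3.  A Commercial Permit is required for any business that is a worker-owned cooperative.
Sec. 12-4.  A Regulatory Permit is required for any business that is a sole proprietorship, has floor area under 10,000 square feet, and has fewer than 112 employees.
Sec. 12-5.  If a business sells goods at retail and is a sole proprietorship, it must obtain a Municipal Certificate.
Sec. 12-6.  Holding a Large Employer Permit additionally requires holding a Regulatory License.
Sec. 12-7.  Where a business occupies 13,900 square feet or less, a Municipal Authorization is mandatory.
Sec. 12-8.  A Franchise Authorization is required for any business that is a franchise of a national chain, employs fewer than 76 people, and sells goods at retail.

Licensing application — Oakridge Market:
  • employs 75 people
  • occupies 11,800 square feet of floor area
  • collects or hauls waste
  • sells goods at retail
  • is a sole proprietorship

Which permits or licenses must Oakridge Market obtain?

Commercial Certificate, Large Employer Permit, Municipal Authorization, Municipal Certificate, Regulatory License

Sec. 12-1. employees 75 > 74 → Large Employer Permit required.
Sec. 12-2. Municipal Authorization is required → Commercial Certificate also required.
Sec. 12-3. is a sole proprietorship (not: is a worker-owned cooperative) → Commercial Permit not required.
Sec. 12-4. is a sole proprietorship; floor area 11,800 square feet ≥ 10,000 square feet; employees 75 < 112 → Regulatory Permit not required.
Sec. 12-5. sells goods at retail; is a sole proprietorship → Municipal Certificate required.
Sec. 12-6. Large Employer Permit is required → Regulatory License also required.
Sec. 12-7. floor area 11,800 square feet ≤ 13,900 square feet → Municipal Authorization required.
Sec. 12-8. is a sole proprietorship (not: is a franchise of a national chain); employees 75 < 76; sells goods at retail → Franchise Authorization not required.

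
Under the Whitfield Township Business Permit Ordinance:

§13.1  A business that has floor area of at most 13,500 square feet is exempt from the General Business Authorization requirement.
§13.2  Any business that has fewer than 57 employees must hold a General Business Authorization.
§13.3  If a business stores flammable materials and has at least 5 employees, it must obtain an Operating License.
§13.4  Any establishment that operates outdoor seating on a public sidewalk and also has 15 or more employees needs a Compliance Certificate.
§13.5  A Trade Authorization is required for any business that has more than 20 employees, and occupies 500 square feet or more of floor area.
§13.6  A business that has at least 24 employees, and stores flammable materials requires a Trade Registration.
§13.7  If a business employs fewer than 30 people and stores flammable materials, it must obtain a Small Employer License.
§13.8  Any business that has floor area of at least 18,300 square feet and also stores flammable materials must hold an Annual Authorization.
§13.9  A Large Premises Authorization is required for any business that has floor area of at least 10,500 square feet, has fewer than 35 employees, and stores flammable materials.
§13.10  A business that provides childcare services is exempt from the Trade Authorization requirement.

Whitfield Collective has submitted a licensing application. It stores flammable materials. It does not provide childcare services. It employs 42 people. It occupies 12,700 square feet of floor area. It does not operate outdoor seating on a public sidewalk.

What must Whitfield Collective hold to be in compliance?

§13.1 floor area 12,700 square feet ≤ 13,500 square feet → exempt from General Business Authorization.
§13.2 employees 42 < 57 → General Business Authorization required.
§13.3 stores flammable materials; employees 42 ≥ 5 → Operating License required.
§13.4 does not operate outdoor seating on a public sidewalk; employees 42 ≥ 15 → Compliance Certificate not required.
§13.5 employees 42 > 20; floor area 12,700 square feet ≥ 500 square feet → Trade Authorization required.
§13.6 employees 42 ≥ 24; stores flammable materials → Trade Registration required.
§13.7 employees 42 ≥ 30; stores flammable materials → Small Employer License not required.
§13.8 floor area 12,700 square feet < 18,300 square feet; stores flammable materials → Annual Authorization not required.
§13.9 floor area 12,700 square feet ≥ 10,500 square feet; employees 42 ≥ 35; stores flammable materials → Large Premises Authorization not required.
§13.10 does not provide childcare services → Trade Authorization exemption does not apply.

Operating License, Trade Authorization, Trade Registration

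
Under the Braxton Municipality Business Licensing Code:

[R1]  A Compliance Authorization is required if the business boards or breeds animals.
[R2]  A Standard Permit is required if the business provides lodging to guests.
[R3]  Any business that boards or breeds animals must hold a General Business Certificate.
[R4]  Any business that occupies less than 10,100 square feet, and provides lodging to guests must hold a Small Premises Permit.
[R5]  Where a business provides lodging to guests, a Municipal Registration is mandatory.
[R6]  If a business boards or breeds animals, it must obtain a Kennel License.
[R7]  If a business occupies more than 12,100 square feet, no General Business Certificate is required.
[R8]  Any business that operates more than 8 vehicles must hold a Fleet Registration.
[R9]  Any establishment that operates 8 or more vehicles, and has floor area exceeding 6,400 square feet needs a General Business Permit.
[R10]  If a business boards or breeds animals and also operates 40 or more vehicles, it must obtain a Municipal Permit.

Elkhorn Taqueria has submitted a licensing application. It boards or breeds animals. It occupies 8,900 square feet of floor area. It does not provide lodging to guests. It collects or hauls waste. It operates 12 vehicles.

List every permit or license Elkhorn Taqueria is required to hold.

[R1] boards or breeds animals → Compliance Authorization required.
[R2] does not provide lodging to guests → Standard Permit not required.
[R3] boards or breeds animals → General Business Certificate required.
[R4] floor area 8,900 square feet < 10,100 square feet; does not provide lodging to guests → Small Premises Permit not required.
[R5] does not provide lodging to guests → Municipal Registration not required.
[R6] boards or breeds animals → Kennel License required.
[R7] floor area 8,900 square feet ≤ 12,100 square feet → General Business Certificate exemption does not apply.
[R8] vehicles 12 > 8 → Fleet Registration required.
[R9] vehicles 12 ≥ 8; floor area 8,900 square feet > 6,400 square feet → General Business Permit required.
[R10] boards or breeds animals; vehicles 12 < 40 → Municipal Permit not required.

Compliance Authorization, Fleet Registration, General Business Certificate, General Business Permit, Kennel License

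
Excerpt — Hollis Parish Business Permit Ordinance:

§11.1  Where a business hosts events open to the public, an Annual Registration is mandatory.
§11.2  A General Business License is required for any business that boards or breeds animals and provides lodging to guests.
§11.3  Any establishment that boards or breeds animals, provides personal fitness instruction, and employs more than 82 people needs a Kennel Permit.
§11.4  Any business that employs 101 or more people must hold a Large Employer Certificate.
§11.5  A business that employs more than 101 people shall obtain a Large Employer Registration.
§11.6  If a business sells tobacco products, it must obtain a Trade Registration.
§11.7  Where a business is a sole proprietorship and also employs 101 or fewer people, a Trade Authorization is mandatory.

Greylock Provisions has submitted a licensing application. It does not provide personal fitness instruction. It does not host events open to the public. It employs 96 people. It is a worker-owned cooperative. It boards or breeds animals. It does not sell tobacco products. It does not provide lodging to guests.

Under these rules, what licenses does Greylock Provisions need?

None

§11.1 does not host events open to the public → Annual Registration not required.
§11.2 boards or breeds animals; does not provide lodging to guests → General Business License not required.
§11.3 boards or breeds animals; does not provide personal fitness instruction; employees 96 > 82 → Kennel Permit not required.
§11.4 employees 96 < 101 → Large Employer Certificate not required.
§11.5 employees 96 ≤ 101 → Large Employer Registration not required.
§11.6 does not sell tobacco products → Trade Registration not required.
§11.7 is a worker-owned cooperative (not: is a sole proprietorship); employees 96 ≤ 101 → Trade Authorization not required.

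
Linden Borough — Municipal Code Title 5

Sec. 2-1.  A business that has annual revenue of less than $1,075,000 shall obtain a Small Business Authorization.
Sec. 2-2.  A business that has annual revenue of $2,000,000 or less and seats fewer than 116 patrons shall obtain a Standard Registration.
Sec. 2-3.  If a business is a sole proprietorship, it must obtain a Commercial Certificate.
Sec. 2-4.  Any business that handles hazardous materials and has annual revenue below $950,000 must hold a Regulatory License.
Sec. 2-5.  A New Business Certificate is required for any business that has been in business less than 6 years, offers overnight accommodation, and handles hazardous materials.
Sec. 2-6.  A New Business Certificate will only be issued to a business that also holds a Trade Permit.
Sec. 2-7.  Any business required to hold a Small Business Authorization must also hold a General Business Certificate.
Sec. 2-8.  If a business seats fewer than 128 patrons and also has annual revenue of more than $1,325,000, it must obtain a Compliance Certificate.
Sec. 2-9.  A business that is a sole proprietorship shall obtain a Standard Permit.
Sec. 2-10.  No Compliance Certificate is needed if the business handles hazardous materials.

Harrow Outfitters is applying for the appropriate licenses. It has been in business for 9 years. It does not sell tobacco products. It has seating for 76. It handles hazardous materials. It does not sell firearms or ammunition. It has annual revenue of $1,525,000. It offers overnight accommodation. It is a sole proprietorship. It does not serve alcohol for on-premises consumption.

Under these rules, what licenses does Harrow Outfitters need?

Sec. 2-1. revenue $1,525,000 ≥ $1,075,000 → Small Business Authorization not required.
Sec. 2-2. revenue $1,525,000 ≤ $2,000,000; seating 76 < 116 → Standard Registration required.
Sec. 2-3. is a sole proprietorship → Commercial Certificate required.
Sec. 2-4. handles hazardous materials; revenue $1,525,000 ≥ $950,000 → Regulatory License not required.
Sec. 2-5. years in business 9 ≥ 6; offers overnight accommodation; handles hazardous materials → New Business Certificate not required.
Sec. 2-6. New Business Certificate is not required → no effect.
Sec. 2-7. Small Business Authorization is not required → no effect.
Sec. 2-8. seating 76 < 128; revenue $1,525,000 > $1,325,000 → Compliance Certificate required.
Sec. 2-9. is a sole proprietorship → Standard Permit required.
Sec. 2-10. handles hazardous materials → exempt from Compliance Certificate.

Commercial Certificate, Standard Permit, Standard Registration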